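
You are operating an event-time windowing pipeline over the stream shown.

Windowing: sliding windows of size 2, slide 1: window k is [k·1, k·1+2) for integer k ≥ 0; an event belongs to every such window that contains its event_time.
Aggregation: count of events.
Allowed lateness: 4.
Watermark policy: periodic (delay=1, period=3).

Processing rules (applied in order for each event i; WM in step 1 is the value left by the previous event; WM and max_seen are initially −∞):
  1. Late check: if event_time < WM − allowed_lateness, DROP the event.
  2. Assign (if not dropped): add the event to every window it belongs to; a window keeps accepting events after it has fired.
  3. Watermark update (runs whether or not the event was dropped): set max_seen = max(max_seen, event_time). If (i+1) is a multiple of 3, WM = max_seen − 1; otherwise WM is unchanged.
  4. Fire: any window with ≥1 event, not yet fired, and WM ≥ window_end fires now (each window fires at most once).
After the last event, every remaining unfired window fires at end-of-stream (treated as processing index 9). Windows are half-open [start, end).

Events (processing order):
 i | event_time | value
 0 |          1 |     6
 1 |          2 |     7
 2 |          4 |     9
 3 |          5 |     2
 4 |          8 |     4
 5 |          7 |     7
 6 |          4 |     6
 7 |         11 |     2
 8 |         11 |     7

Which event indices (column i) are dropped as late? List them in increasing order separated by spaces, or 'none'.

none

i=0 t=1 v=6: → [1,3),[0,2); WM=−∞
i=1 t=2 v=7: → [2,4),[1,3); WM=−∞
i=2 t=4 v=9: → [4,6),[3,5); WM=3; [0,2) fires=1 [1,3) fires=2
i=3 t=5 v=2: → [5,7),[4,6); WM=3
i=4 t=8 v=4: → [8,10),[7,9); WM=3
i=5 t=7 v=7: → [7,9),[6,8); WM=7; [2,4) fires=1 [3,5) fires=1 [4,6) fires=2 [5,7) fires=1
i=6 t=4 v=6: → [4,6),[3,5); WM=7
i=7 t=11 v=2: → [11,13),[10,12); WM=7
i=8 t=11 v=7: → [11,13),[10,12); WM=10; [6,8) fires=1 [7,9) fires=2 [8,10) fires=1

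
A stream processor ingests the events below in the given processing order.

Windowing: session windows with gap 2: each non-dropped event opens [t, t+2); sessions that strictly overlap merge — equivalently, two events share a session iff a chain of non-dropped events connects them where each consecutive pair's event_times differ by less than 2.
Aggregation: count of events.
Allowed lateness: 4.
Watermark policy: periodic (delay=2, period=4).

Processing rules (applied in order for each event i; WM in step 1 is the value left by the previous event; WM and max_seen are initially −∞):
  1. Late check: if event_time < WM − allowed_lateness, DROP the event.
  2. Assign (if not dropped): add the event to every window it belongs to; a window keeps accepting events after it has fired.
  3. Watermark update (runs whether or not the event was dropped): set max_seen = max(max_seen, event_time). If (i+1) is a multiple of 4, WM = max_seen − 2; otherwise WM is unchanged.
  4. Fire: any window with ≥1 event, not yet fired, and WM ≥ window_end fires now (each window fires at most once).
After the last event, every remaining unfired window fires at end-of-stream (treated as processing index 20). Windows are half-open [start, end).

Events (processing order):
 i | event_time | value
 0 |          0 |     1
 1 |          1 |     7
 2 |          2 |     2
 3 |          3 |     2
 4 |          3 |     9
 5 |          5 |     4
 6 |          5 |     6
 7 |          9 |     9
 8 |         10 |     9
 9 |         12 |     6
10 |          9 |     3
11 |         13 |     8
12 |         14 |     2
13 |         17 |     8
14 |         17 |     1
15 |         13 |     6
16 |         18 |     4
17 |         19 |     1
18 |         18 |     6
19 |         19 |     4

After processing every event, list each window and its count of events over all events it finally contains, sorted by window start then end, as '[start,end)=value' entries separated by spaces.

[0,5)=5 [5,7)=2 [9,12)=3 [12,16)=4 [17,21)=6

i=0 t=0 v=1: → [0,2); WM=−∞
i=1 t=1 v=7: → [0,3); WM=−∞
i=2 t=2 v=2: → [0,4); WM=−∞
i=3 t=3 v=2: → [0,5); WM=1
i=4 t=3 v=9: → [0,5); WM=1
i=5 t=5 v=4: → [5,7); WM=1
i=6 t=5 v=6: → [5,7); WM=1
i=7 t=9 v=9: → [9,11); WM=7
i=8 t=10 v=9: → [9,12); WM=7
i=9 t=12 v=6: → [12,14); WM=7
i=10 t=9 v=3: → [9,12); WM=7
i=11 t=13 v=8: → [12,15); WM=11
i=12 t=14 v=2: → [12,16); WM=11
i=13 t=17 v=8: → [17,19); WM=11
i=14 t=17 v=1: → [17,19); WM=11
i=15 t=13 v=6: → [12,16); WM=15
i=16 t=18 v=4: → [17,20); WM=15
i=17 t=19 v=1: → [17,21); WM=15
i=18 t=18 v=6: → [17,21); WM=15
i=19 t=19 v=4: → [17,21); WM=17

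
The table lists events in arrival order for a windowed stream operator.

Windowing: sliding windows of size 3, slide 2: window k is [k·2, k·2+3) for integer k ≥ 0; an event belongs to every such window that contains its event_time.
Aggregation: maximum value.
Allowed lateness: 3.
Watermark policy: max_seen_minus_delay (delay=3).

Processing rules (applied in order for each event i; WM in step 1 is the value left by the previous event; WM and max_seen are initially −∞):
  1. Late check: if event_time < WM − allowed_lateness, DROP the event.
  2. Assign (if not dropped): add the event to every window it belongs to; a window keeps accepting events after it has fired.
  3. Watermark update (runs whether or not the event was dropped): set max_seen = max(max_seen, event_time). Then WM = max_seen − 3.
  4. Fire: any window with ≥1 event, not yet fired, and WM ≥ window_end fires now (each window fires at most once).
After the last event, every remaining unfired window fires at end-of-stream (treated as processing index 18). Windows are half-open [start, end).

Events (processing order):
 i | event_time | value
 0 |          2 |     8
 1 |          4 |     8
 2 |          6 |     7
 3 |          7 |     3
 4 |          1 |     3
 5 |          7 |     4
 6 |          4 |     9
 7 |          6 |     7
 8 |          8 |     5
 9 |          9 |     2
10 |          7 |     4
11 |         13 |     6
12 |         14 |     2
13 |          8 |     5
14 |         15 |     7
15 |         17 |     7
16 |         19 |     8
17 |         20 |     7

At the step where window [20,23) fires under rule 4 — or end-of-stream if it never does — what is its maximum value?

i=0 t=2 v=8: → [2,5),[0,3); WM=-1
i=1 t=4 v=8: → [4,7),[2,5); WM=1
i=2 t=6 v=7: → [6,9),[4,7); WM=3; [0,3) fires=8
i=3 t=7 v=3: → [6,9); WM=4
i=4 t=1 v=3: → [0,3); WM=4
i=5 t=7 v=4: → [6,9); WM=4
i=6 t=4 v=9: → [4,7),[2,5); WM=4
i=7 t=6 v=7: → [6,9),[4,7); WM=4
i=8 t=8 v=5: → [8,11),[6,9); WM=5; [2,5) fires=9
i=9 t=9 v=2: → [8,11); WM=6
i=10 t=7 v=4: → [6,9); WM=6
i=11 t=13 v=6: → [12,15); WM=10; [4,7) fires=9 [6,9) fires=7
i=12 t=14 v=2: → [14,17),[12,15); WM=11; [8,11) fires=5
i=13 t=8 v=5: → [8,11),[6,9); WM=11
i=14 t=15 v=7: → [14,17); WM=12
i=15 t=17 v=7: → [16,19); WM=14
i=16 t=19 v=8: → [18,21); WM=16; [12,15) fires=6
i=17 t=20 v=7: → [20,23),[18,21); WM=17; [14,17) fires=7

7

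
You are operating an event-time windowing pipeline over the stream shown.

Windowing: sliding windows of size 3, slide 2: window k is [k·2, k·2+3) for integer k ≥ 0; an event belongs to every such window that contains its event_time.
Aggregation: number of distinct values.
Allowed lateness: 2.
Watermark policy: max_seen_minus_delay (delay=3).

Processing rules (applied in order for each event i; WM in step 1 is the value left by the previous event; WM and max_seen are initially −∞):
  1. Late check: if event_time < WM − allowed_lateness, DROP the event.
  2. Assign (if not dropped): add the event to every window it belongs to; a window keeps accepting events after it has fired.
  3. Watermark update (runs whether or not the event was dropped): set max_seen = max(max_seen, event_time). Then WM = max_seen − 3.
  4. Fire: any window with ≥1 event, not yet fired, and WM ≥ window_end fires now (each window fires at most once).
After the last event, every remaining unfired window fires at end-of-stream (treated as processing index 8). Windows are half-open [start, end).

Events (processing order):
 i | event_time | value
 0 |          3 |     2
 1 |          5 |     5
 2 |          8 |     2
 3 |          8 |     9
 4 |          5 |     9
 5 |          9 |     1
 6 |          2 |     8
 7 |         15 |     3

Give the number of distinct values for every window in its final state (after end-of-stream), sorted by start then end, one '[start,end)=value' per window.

i=0 t=3 v=2: → [2,5); WM=0
i=1 t=5 v=5: → [4,7); WM=2
i=2 t=8 v=2: → [8,11),[6,9); WM=5; [2,5) fires=1
i=3 t=8 v=9: → [8,11),[6,9); WM=5
i=4 t=5 v=9: → [4,7); WM=5
i=5 t=9 v=1: → [8,11); WM=6
i=6 t=2 v=8: DROP (t<6-2); WM=6
i=7 t=15 v=3: → [14,17); WM=12; [4,7) fires=2 [6,9) fires=2 [8,11) fires=3

[2,5)=1 [4,7)=2 [6,9)=2 [8,11)=3 [14,17)=1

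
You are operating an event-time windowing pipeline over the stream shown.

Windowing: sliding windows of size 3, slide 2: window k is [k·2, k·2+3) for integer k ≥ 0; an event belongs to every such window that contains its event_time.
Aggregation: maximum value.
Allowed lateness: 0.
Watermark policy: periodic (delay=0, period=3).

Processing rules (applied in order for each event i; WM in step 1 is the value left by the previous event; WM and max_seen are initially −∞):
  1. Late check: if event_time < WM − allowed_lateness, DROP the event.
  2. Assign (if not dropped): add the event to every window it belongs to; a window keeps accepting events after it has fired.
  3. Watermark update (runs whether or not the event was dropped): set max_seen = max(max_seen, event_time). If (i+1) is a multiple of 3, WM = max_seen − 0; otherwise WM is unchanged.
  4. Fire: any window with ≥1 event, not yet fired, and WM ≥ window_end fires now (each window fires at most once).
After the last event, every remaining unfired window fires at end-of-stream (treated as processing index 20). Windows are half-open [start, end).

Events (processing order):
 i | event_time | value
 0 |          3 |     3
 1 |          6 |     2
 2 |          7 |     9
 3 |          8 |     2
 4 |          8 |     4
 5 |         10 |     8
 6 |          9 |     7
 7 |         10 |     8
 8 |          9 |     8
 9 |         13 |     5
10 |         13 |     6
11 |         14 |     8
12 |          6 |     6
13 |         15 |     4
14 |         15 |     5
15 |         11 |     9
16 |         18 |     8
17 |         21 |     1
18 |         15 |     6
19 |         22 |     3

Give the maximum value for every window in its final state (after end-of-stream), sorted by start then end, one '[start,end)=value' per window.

i=0 t=3 v=3: → [2,5); WM=−∞
i=1 t=6 v=2: → [6,9),[4,7); WM=−∞
i=2 t=7 v=9: → [6,9); WM=7; [2,5) fires=3 [4,7) fires=2
i=3 t=8 v=2: → [8,11),[6,9); WM=7
i=4 t=8 v=4: → [8,11),[6,9); WM=7
i=5 t=10 v=8: → [10,13),[8,11); WM=10; [6,9) fires=9
i=6 t=9 v=7: DROP (t<10-0); WM=10
i=7 t=10 v=8: → [10,13),[8,11); WM=10
i=8 t=9 v=8: DROP (t<10-0); WM=10
i=9 t=13 v=5: → [12,15); WM=10
i=10 t=13 v=6: → [12,15); WM=10
i=11 t=14 v=8: → [14,17),[12,15); WM=14; [8,11) fires=8 [10,13) fires=8
i=12 t=6 v=6: DROP (t<14-0); WM=14
i=13 t=15 v=4: → [14,17); WM=14
i=14 t=15 v=5: → [14,17); WM=15; [12,15) fires=8
i=15 t=11 v=9: DROP (t<15-0); WM=15
i=16 t=18 v=8: → [18,21),[16,19); WM=15
i=17 t=21 v=1: → [20,23); WM=21; [14,17) fires=8 [16,19) fires=8 [18,21) fires=8
i=18 t=15 v=6: DROP (t<21-0); WM=21
i=19 t=22 v=3: → [22,25),[20,23); WM=21

[2,5)=3 [4,7)=2 [6,9)=9 [8,11)=8 [10,13)=8 [12,15)=8 [14,17)=8 [16,19)=8 [18,21)=8 [20,23)=3 [22,25)=3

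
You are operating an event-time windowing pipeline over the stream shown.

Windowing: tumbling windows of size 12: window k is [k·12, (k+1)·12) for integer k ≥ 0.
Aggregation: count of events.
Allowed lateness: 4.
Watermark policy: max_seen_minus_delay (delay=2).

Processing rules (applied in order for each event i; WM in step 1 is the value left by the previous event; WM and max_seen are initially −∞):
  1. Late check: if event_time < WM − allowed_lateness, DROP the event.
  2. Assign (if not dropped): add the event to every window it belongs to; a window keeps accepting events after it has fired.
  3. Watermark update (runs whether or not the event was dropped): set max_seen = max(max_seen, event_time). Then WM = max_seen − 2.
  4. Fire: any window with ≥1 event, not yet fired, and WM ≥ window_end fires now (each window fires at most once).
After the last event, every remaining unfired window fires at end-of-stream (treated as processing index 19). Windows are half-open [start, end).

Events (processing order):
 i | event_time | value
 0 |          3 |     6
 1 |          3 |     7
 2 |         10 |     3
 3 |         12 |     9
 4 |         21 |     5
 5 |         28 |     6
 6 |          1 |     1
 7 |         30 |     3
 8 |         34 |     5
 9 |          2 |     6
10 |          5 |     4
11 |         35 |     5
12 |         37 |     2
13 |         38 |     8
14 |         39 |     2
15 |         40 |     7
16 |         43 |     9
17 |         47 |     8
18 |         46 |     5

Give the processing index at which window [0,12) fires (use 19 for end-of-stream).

4

i=0 t=3 v=6: → [0,12); WM=1
i=1 t=3 v=7: → [0,12); WM=1
i=2 t=10 v=3: → [0,12); WM=8
i=3 t=12 v=9: → [12,24); WM=10
i=4 t=21 v=5: → [12,24); WM=19; [0,12) fires=3
i=5 t=28 v=6: → [24,36); WM=26; [12,24) fires=2
i=6 t=1 v=1: DROP (t<26-4); WM=26
i=7 t=30 v=3: → [24,36); WM=28
i=8 t=34 v=5: → [24,36); WM=32
i=9 t=2 v=6: DROP (t<32-4); WM=32
i=10 t=5 v=4: DROP (t<32-4); WM=32
i=11 t=35 v=5: → [24,36); WM=33
i=12 t=37 v=2: → [36,48); WM=35
i=13 t=38 v=8: → [36,48); WM=36; [24,36) fires=4
i=14 t=39 v=2: → [36,48); WM=37
i=15 t=40 v=7: → [36,48); WM=38
i=16 t=43 v=9: → [36,48); WM=41
i=17 t=47 v=8: → [36,48); WM=45
i=18 t=46 v=5: → [36,48); WM=45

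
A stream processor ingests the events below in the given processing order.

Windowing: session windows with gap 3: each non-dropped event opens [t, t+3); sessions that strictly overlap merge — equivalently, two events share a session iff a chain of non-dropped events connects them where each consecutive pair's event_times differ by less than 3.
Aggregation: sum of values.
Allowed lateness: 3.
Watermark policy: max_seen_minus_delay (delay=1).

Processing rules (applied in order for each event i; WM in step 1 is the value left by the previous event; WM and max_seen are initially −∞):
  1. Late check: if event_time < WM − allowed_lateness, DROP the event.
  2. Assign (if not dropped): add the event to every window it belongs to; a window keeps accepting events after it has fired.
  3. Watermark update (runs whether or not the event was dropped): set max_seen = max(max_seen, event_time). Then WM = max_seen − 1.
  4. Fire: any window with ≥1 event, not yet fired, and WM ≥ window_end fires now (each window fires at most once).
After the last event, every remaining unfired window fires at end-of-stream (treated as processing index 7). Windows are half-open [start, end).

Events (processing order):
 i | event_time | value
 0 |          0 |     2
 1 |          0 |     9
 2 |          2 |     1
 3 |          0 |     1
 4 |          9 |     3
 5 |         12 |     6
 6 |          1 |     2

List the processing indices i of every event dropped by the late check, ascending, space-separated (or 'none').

6

i=0 t=0 v=2: → [0,3); WM=-1
i=1 t=0 v=9: → [0,3); WM=-1
i=2 t=2 v=1: → [0,5); WM=1
i=3 t=0 v=1: → [0,5); WM=1
i=4 t=9 v=3: → [9,12); WM=8
i=5 t=12 v=6: → [12,15); WM=11
i=6 t=1 v=2: DROP (t<11-3); WM=11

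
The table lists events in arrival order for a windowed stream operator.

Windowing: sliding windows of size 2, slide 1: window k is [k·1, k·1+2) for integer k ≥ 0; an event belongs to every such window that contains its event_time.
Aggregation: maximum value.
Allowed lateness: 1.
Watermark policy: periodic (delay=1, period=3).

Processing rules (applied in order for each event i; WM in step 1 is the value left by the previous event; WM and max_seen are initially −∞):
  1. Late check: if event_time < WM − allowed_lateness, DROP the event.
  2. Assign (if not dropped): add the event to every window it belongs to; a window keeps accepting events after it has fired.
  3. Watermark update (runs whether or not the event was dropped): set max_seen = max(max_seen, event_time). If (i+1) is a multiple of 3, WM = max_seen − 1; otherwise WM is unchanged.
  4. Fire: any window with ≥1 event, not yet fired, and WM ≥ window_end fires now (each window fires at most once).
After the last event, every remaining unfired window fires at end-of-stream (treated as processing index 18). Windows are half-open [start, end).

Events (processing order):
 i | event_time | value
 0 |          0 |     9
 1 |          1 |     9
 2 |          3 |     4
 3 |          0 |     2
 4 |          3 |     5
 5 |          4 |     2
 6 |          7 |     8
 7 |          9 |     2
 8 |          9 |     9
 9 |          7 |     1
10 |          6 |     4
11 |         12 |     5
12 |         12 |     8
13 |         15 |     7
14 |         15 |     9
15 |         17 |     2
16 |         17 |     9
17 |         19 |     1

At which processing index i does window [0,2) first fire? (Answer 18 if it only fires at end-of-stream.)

2

i=0 t=0 v=9: → [0,2); WM=−∞
i=1 t=1 v=9: → [1,3),[0,2); WM=−∞
i=2 t=3 v=4: → [3,5),[2,4); WM=2; [0,2) fires=9
i=3 t=0 v=2: DROP (t<2-1); WM=2
i=4 t=3 v=5: → [3,5),[2,4); WM=2
i=5 t=4 v=2: → [4,6),[3,5); WM=3; [1,3) fires=9
i=6 t=7 v=8: → [7,9),[6,8); WM=3
i=7 t=9 v=2: → [9,11),[8,10); WM=3
i=8 t=9 v=9: → [9,11),[8,10); WM=8; [2,4) fires=5 [3,5) fires=5 [4,6) fires=2 [6,8) fires=8
i=9 t=7 v=1: → [7,9),[6,8); WM=8
i=10 t=6 v=4: DROP (t<8-1); WM=8
i=11 t=12 v=5: → [12,14),[11,13); WM=11; [7,9) fires=8 [8,10) fires=9 [9,11) fires=9
i=12 t=12 v=8: → [12,14),[11,13); WM=11
i=13 t=15 v=7: → [15,17),[14,16); WM=11
i=14 t=15 v=9: → [15,17),[14,16); WM=14; [11,13) fires=8 [12,14) fires=8
i=15 t=17 v=2: → [17,19),[16,18); WM=14
i=16 t=17 v=9: → [17,19),[16,18); WM=14
i=17 t=19 v=1: → [19,21),[18,20); WM=18; [14,16) fires=9 [15,17) fires=9 [16,18) fires=9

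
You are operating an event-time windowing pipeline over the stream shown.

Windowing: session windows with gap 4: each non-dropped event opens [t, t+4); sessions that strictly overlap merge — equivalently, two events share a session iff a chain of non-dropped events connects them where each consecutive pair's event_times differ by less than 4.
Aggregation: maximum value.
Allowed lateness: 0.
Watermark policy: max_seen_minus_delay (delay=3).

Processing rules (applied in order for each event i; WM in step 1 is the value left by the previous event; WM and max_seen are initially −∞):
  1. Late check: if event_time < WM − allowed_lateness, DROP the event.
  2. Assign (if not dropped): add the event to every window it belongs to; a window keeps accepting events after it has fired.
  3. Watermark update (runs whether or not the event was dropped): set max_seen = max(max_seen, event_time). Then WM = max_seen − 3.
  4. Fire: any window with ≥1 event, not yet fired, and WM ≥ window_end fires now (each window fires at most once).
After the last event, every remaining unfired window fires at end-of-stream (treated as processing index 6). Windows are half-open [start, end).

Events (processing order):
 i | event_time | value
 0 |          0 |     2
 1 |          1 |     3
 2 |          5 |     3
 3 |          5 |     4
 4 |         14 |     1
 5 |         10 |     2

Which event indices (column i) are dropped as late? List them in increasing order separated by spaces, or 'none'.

5

i=0 t=0 v=2: → [0,4); WM=-3
i=1 t=1 v=3: → [0,5); WM=-2
i=2 t=5 v=3: → [5,9); WM=2
i=3 t=5 v=4: → [5,9); WM=2
i=4 t=14 v=1: → [14,18); WM=11
i=5 t=10 v=2: DROP (t<11-0); WM=11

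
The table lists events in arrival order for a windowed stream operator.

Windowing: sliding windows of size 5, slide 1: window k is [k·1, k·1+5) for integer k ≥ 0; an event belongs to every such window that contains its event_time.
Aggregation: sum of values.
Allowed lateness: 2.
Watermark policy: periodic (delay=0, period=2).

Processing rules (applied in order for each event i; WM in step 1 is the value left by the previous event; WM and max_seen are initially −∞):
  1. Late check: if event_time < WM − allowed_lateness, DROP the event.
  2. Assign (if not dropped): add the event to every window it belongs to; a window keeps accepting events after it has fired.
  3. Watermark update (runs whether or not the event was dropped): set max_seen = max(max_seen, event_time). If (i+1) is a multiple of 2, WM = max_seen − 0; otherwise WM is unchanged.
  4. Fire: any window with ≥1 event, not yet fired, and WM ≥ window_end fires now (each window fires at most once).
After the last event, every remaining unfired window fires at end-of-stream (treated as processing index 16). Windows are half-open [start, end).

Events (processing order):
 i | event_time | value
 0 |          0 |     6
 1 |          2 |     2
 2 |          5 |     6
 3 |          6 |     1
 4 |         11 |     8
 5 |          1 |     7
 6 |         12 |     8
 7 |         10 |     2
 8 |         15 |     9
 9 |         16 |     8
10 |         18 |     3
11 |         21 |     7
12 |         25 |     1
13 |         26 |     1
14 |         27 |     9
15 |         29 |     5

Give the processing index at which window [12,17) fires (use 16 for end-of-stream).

11

i=0 t=0 v=6: → [0,5); WM=−∞
i=1 t=2 v=2: → [2,7),[1,6),[0,5); WM=2
i=2 t=5 v=6: → [5,10),[4,9),[3,8),[2,7),[1,6); WM=2
i=3 t=6 v=1: → [6,11),[5,10),[4,9),[3,8),[2,7); WM=6; [0,5) fires=8 [1,6) fires=8
i=4 t=11 v=8: → [11,16),[10,15),[9,14),[8,13),[7,12); WM=6
i=5 t=1 v=7: DROP (t<6-2); WM=11; [2,7) fires=9 [3,8) fires=7 [4,9) fires=7 [5,10) fires=7 [6,11) fires=1
i=6 t=12 v=8: → [12,17),[11,16),[10,15),[9,14),[8,13); WM=11
i=7 t=10 v=2: → [10,15),[9,14),[8,13),[7,12),[6,11); WM=12; [7,12) fires=10
i=8 t=15 v=9: → [15,20),[14,19),[13,18),[12,17),[11,16); WM=12
i=9 t=16 v=8: → [16,21),[15,20),[14,19),[13,18),[12,17); WM=16; [8,13) fires=18 [9,14) fires=18 [10,15) fires=18 [11,16) fires=25
i=10 t=18 v=3: → [18,23),[17,22),[16,21),[15,20),[14,19); WM=16
i=11 t=21 v=7: → [21,26),[20,25),[19,24),[18,23),[17,22); WM=21; [12,17) fires=25 [13,18) fires=17 [14,19) fires=20 [15,20) fires=20 [16,21) fires=11
i=12 t=25 v=1: → [25,30),[24,29),[23,28),[22,27),[21,26); WM=21
i=13 t=26 v=1: → [26,31),[25,30),[24,29),[23,28),[22,27); WM=26; [17,22) fires=10 [18,23) fires=10 [19,24) fires=7 [20,25) fires=7 [21,26) fires=8
i=14 t=27 v=9: → [27,32),[26,31),[25,30),[24,29),[23,28); WM=26
i=15 t=29 v=5: → [29,34),[28,33),[27,32),[26,31),[25,30); WM=29; [22,27) fires=2 [23,28) fires=11 [24,29) fires=11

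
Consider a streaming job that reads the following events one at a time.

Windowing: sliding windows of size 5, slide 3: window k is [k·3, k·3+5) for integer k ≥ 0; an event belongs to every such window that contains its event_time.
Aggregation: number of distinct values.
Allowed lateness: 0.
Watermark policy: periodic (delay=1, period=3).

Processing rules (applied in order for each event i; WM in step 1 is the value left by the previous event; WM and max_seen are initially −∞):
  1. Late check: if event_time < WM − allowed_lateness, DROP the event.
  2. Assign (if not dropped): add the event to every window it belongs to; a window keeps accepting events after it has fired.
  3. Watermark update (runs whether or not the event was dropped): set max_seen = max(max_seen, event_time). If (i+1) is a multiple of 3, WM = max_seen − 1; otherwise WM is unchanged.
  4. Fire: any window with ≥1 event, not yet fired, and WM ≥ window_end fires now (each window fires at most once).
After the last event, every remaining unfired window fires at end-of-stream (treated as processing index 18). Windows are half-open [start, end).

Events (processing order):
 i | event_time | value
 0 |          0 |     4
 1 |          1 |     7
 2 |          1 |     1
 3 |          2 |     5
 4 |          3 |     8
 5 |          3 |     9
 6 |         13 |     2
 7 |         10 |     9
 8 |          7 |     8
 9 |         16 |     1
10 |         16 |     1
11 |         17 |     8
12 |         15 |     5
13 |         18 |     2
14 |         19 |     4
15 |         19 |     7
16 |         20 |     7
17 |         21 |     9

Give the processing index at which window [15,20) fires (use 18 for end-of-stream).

17

i=0 t=0 v=4: → [0,5); WM=−∞
i=1 t=1 v=7: → [0,5); WM=−∞
i=2 t=1 v=1: → [0,5); WM=0
i=3 t=2 v=5: → [0,5); WM=0
i=4 t=3 v=8: → [3,8),[0,5); WM=0
i=5 t=3 v=9: → [3,8),[0,5); WM=2
i=6 t=13 v=2: → [12,17),[9,14); WM=2
i=7 t=10 v=9: → [9,14),[6,11); WM=2
i=8 t=7 v=8: → [6,11),[3,8); WM=12; [0,5) fires=6 [3,8) fires=2 [6,11) fires=2
i=9 t=16 v=1: → [15,20),[12,17); WM=12
i=10 t=16 v=1: → [15,20),[12,17); WM=12
i=11 t=17 v=8: → [15,20); WM=16; [9,14) fires=2
i=12 t=15 v=5: DROP (t<16-0); WM=16
i=13 t=18 v=2: → [18,23),[15,20); WM=16
i=14 t=19 v=4: → [18,23),[15,20); WM=18; [12,17) fires=2
i=15 t=19 v=7: → [18,23),[15,20); WM=18
i=16 t=20 v=7: → [18,23); WM=18
i=17 t=21 v=9: → [21,26),[18,23); WM=20; [15,20) fires=5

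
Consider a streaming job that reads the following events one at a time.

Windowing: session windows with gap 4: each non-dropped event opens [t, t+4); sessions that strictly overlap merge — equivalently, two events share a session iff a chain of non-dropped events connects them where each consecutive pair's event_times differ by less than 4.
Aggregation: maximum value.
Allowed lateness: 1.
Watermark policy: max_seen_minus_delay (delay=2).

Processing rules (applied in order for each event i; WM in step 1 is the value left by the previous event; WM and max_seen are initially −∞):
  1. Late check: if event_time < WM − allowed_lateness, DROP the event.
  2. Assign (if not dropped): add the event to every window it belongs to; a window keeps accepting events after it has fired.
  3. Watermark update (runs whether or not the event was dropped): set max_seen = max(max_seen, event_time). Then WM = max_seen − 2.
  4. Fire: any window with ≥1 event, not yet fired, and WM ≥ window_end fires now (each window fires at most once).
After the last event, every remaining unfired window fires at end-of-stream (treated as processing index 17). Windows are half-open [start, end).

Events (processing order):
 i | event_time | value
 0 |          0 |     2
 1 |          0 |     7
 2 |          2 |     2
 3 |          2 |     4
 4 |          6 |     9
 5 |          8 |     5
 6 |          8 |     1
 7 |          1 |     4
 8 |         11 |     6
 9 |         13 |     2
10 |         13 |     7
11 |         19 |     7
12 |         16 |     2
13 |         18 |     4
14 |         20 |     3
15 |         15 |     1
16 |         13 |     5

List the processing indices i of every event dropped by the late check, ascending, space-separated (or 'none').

7 15 16

i=0 t=0 v=2: → [0,4); WM=-2
i=1 t=0 v=7: → [0,4); WM=-2
i=2 t=2 v=2: → [0,6); WM=0
i=3 t=2 v=4: → [0,6); WM=0
i=4 t=6 v=9: → [6,10); WM=4
i=5 t=8 v=5: → [6,12); WM=6
i=6 t=8 v=1: → [6,12); WM=6
i=7 t=1 v=4: DROP (t<6-1); WM=6
i=8 t=11 v=6: → [6,15); WM=9
i=9 t=13 v=2: → [6,17); WM=11
i=10 t=13 v=7: → [6,17); WM=11
i=11 t=19 v=7: → [19,23); WM=17
i=12 t=16 v=2: → [6,23); WM=17
i=13 t=18 v=4: → [6,23); WM=17
i=14 t=20 v=3: → [6,24); WM=18
i=15 t=15 v=1: DROP (t<18-1); WM=18
i=16 t=13 v=5: DROP (t<18-1); WM=18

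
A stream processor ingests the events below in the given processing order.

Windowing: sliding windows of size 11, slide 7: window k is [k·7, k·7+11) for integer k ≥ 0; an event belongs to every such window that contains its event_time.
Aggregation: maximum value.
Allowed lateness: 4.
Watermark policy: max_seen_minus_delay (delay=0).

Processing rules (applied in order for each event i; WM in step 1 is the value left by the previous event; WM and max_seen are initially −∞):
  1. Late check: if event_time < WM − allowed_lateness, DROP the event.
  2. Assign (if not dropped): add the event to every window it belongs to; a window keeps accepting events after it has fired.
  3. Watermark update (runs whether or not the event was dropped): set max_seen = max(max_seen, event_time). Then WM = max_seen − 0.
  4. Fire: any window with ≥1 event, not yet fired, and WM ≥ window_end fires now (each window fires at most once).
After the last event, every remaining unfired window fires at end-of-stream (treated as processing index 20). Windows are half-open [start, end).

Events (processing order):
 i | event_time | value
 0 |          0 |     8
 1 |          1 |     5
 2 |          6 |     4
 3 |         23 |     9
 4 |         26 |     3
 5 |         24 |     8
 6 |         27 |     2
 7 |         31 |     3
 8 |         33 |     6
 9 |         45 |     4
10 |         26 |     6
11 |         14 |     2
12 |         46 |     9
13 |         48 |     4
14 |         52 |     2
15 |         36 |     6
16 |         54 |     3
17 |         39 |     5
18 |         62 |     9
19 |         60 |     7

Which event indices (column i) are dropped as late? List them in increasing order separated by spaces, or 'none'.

10 11 15 17

i=0 t=0 v=8: → [0,11); WM=0
i=1 t=1 v=5: → [0,11); WM=1
i=2 t=6 v=4: → [0,11); WM=6
i=3 t=23 v=9: → [21,32),[14,25); WM=23; [0,11) fires=8
i=4 t=26 v=3: → [21,32); WM=26; [14,25) fires=9
i=5 t=24 v=8: → [21,32),[14,25); WM=26
i=6 t=27 v=2: → [21,32); WM=27
i=7 t=31 v=3: → [28,39),[21,32); WM=31
i=8 t=33 v=6: → [28,39); WM=33; [21,32) fires=9
i=9 t=45 v=4: → [42,53),[35,46); WM=45; [28,39) fires=6
i=10 t=26 v=6: DROP (t<45-4); WM=45
i=11 t=14 v=2: DROP (t<45-4); WM=45
i=12 t=46 v=9: → [42,53); WM=46; [35,46) fires=4
i=13 t=48 v=4: → [42,53); WM=48
i=14 t=52 v=2: → [49,60),[42,53); WM=52
i=15 t=36 v=6: DROP (t<52-4); WM=52
i=16 t=54 v=3: → [49,60); WM=54; [42,53) fires=9
i=17 t=39 v=5: DROP (t<54-4); WM=54
i=18 t=62 v=9: → [56,67); WM=62; [49,60) fires=3
i=19 t=60 v=7: → [56,67); WM=62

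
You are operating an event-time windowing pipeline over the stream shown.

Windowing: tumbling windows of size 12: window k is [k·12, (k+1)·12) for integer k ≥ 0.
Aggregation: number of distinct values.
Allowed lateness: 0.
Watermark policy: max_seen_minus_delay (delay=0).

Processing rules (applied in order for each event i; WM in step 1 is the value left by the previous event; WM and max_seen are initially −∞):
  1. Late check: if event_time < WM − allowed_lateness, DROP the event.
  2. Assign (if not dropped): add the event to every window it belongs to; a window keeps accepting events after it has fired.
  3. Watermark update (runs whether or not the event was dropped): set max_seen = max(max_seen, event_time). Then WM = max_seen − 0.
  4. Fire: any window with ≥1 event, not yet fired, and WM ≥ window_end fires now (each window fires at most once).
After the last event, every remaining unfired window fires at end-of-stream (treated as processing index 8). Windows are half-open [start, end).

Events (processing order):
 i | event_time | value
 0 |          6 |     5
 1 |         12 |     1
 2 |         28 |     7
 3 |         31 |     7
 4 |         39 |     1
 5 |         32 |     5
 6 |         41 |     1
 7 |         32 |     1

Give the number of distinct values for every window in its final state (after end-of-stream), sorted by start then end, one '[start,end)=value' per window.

i=0 t=6 v=5: → [0,12); WM=6
i=1 t=12 v=1: → [12,24); WM=12; [0,12) fires=1
i=2 t=28 v=7: → [24,36); WM=28; [12,24) fires=1
i=3 t=31 v=7: → [24,36); WM=31
i=4 t=39 v=1: → [36,48); WM=39; [24,36) fires=1
i=5 t=32 v=5: DROP (t<39-0); WM=39
i=6 t=41 v=1: → [36,48); WM=41
i=7 t=32 v=1: DROP (t<41-0); WM=41

[0,12)=1 [12,24)=1 [24,36)=1 [36,48)=1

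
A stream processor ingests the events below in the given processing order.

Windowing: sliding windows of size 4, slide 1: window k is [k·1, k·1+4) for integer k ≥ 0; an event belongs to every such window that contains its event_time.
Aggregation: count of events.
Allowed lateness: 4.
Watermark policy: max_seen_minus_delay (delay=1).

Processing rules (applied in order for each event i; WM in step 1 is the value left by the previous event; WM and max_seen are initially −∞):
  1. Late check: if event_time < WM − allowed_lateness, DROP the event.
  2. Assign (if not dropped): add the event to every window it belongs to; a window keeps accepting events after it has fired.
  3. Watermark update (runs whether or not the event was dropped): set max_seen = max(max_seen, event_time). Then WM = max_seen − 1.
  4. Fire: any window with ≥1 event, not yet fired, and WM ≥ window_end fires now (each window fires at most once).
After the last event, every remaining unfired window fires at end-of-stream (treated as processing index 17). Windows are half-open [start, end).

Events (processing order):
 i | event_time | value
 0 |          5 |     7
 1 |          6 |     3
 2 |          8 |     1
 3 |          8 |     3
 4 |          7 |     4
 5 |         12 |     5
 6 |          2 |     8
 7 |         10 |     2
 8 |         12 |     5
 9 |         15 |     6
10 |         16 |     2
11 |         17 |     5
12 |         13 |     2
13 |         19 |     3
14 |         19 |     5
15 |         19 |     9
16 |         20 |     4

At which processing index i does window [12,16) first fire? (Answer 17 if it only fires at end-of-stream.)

11

i=0 t=5 v=7: → [5,9),[4,8),[3,7),[2,6); WM=4
i=1 t=6 v=3: → [6,10),[5,9),[4,8),[3,7); WM=5
i=2 t=8 v=1: → [8,12),[7,11),[6,10),[5,9); WM=7; [2,6) fires=1 [3,7) fires=2
i=3 t=8 v=3: → [8,12),[7,11),[6,10),[5,9); WM=7
i=4 t=7 v=4: → [7,11),[6,10),[5,9),[4,8); WM=7
i=5 t=12 v=5: → [12,16),[11,15),[10,14),[9,13); WM=11; [4,8) fires=3 [5,9) fires=5 [6,10) fires=4 [7,11) fires=3
i=6 t=2 v=8: DROP (t<11-4); WM=11
i=7 t=10 v=2: → [10,14),[9,13),[8,12),[7,11); WM=11
i=8 t=12 v=5: → [12,16),[11,15),[10,14),[9,13); WM=11
i=9 t=15 v=6: → [15,19),[14,18),[13,17),[12,16); WM=14; [8,12) fires=3 [9,13) fires=3 [10,14) fires=3
i=10 t=16 v=2: → [16,20),[15,19),[14,18),[13,17); WM=15; [11,15) fires=2
i=11 t=17 v=5: → [17,21),[16,20),[15,19),[14,18); WM=16; [12,16) fires=3
i=12 t=13 v=2: → [13,17),[12,16),[11,15),[10,14); WM=16
i=13 t=19 v=3: → [19,23),[18,22),[17,21),[16,20); WM=18; [13,17) fires=3 [14,18) fires=3
i=14 t=19 v=5: → [19,23),[18,22),[17,21),[16,20); WM=18
i=15 t=19 v=9: → [19,23),[18,22),[17,21),[16,20); WM=18
i=16 t=20 v=4: → [20,24),[19,23),[18,22),[17,21); WM=19; [15,19) fires=3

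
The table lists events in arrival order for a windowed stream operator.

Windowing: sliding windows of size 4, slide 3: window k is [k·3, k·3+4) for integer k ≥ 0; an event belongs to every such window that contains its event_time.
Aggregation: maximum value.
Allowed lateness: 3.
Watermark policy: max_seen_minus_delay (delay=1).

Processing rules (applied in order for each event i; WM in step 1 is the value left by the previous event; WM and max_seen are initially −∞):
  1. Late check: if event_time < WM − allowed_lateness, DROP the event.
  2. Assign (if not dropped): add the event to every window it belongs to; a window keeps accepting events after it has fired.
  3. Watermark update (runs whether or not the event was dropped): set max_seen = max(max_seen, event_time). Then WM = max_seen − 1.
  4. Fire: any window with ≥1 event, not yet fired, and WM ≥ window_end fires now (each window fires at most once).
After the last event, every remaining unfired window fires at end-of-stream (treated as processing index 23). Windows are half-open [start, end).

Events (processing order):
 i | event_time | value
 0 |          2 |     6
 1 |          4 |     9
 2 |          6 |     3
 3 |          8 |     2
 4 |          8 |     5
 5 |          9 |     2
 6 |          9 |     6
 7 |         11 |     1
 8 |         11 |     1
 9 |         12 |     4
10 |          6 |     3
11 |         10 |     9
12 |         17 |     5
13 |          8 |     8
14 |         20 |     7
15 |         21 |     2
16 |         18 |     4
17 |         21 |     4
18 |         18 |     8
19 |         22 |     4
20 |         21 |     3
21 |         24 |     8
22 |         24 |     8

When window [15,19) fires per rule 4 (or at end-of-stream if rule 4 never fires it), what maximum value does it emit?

i=0 t=2 v=6: → [0,4); WM=1
i=1 t=4 v=9: → [3,7); WM=3
i=2 t=6 v=3: → [6,10),[3,7); WM=5; [0,4) fires=6
i=3 t=8 v=2: → [6,10); WM=7; [3,7) fires=9
i=4 t=8 v=5: → [6,10); WM=7
i=5 t=9 v=2: → [9,13),[6,10); WM=8
i=6 t=9 v=6: → [9,13),[6,10); WM=8
i=7 t=11 v=1: → [9,13); WM=10; [6,10) fires=6
i=8 t=11 v=1: → [9,13); WM=10
i=9 t=12 v=4: → [12,16),[9,13); WM=11
i=10 t=6 v=3: DROP (t<11-3); WM=11
i=11 t=10 v=9: → [9,13); WM=11
i=12 t=17 v=5: → [15,19); WM=16; [9,13) fires=9 [12,16) fires=4
i=13 t=8 v=8: DROP (t<16-3); WM=16
i=14 t=20 v=7: → [18,22); WM=19; [15,19) fires=5
i=15 t=21 v=2: → [21,25),[18,22); WM=20
i=16 t=18 v=4: → [18,22),[15,19); WM=20
i=17 t=21 v=4: → [21,25),[18,22); WM=20
i=18 t=18 v=8: → [18,22),[15,19); WM=20
i=19 t=22 v=4: → [21,25); WM=21
i=20 t=21 v=3: → [21,25),[18,22); WM=21
i=21 t=24 v=8: → [24,28),[21,25); WM=23; [18,22) fires=8
i=22 t=24 v=8: → [24,28),[21,25); WM=23

5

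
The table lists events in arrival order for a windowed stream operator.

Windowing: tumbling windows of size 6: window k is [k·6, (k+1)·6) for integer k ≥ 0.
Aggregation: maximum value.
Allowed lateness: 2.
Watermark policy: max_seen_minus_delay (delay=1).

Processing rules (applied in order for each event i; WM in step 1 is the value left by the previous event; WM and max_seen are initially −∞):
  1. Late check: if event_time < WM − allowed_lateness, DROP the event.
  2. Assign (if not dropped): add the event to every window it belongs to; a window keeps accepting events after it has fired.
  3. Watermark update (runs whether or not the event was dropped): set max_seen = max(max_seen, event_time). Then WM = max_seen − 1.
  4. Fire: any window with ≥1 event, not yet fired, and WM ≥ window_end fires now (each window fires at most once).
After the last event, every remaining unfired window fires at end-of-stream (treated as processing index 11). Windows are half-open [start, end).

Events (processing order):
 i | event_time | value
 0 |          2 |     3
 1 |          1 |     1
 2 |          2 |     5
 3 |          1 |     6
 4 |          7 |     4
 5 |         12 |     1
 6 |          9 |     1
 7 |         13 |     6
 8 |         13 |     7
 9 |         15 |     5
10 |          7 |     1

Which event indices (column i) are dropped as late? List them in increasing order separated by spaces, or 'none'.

10

i=0 t=2 v=3: → [0,6); WM=1
i=1 t=1 v=1: → [0,6); WM=1
i=2 t=2 v=5: → [0,6); WM=1
i=3 t=1 v=6: → [0,6); WM=1
i=4 t=7 v=4: → [6,12); WM=6; [0,6) fires=6
i=5 t=12 v=1: → [12,18); WM=11
i=6 t=9 v=1: → [6,12); WM=11
i=7 t=13 v=6: → [12,18); WM=12; [6,12) fires=4
i=8 t=13 v=7: → [12,18); WM=12
i=9 t=15 v=5: → [12,18); WM=14
i=10 t=7 v=1: DROP (t<14-2); WM=14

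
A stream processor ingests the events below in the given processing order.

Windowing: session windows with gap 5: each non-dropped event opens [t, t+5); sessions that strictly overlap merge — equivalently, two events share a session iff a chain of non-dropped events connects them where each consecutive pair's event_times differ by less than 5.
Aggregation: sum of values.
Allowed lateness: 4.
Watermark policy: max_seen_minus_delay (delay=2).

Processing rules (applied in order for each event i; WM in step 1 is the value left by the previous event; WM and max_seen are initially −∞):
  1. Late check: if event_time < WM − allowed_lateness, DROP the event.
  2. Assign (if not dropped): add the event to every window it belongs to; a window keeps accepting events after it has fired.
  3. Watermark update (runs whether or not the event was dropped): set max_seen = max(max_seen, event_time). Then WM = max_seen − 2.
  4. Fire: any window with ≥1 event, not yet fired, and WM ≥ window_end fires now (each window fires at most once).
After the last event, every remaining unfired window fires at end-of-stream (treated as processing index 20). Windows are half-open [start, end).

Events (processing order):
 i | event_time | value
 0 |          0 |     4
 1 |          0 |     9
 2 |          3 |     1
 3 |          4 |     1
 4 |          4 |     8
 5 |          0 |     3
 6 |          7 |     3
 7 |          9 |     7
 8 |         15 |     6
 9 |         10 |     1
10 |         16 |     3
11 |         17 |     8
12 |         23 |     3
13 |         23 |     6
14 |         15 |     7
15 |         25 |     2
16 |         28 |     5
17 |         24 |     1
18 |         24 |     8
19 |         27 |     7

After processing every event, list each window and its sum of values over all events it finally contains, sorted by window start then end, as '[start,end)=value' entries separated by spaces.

[0,15)=37 [15,22)=17 [23,33)=32

i=0 t=0 v=4: → [0,5); WM=-2
i=1 t=0 v=9: → [0,5); WM=-2
i=2 t=3 v=1: → [0,8); WM=1
i=3 t=4 v=1: → [0,9); WM=2
i=4 t=4 v=8: → [0,9); WM=2
i=5 t=0 v=3: → [0,9); WM=2
i=6 t=7 v=3: → [0,12); WM=5
i=7 t=9 v=7: → [0,14); WM=7
i=8 t=15 v=6: → [15,20); WM=13
i=9 t=10 v=1: → [0,15); WM=13
i=10 t=16 v=3: → [15,21); WM=14
i=11 t=17 v=8: → [15,22); WM=15
i=12 t=23 v=3: → [23,28); WM=21
i=13 t=23 v=6: → [23,28); WM=21
i=14 t=15 v=7: DROP (t<21-4); WM=21
i=15 t=25 v=2: → [23,30); WM=23
i=16 t=28 v=5: → [23,33); WM=26
i=17 t=24 v=1: → [23,33); WM=26
i=18 t=24 v=8: → [23,33); WM=26
i=19 t=27 v=7: → [23,33); WM=26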